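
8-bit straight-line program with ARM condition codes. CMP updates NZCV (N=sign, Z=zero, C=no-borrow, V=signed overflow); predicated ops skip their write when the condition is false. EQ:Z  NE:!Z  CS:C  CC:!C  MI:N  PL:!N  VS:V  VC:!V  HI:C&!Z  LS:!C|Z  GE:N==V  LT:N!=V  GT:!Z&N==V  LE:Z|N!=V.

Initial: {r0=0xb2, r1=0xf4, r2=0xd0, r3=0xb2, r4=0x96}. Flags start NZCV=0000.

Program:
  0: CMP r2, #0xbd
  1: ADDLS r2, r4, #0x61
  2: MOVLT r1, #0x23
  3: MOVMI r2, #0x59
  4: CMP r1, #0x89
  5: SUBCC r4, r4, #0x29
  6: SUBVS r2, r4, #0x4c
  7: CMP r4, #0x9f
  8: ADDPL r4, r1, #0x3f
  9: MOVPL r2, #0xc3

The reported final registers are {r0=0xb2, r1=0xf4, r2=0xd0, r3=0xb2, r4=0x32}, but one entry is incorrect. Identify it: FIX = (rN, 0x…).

[0] flags=0010 → (cmp)
[1] flags=0010 LS?F → skip
[2] flags=0010 LT?F → skip
[3] flags=0010 MI?F → skip
[4] flags=0010 → (cmp)
[5] flags=0010 CC?F → skip
[6] flags=0010 VS?F → skip
[7] flags=1000 → (cmp)
[8] flags=1000 PL?F → skip
[9] flags=1000 PL?F → skip

FIX = (r4, 0x96)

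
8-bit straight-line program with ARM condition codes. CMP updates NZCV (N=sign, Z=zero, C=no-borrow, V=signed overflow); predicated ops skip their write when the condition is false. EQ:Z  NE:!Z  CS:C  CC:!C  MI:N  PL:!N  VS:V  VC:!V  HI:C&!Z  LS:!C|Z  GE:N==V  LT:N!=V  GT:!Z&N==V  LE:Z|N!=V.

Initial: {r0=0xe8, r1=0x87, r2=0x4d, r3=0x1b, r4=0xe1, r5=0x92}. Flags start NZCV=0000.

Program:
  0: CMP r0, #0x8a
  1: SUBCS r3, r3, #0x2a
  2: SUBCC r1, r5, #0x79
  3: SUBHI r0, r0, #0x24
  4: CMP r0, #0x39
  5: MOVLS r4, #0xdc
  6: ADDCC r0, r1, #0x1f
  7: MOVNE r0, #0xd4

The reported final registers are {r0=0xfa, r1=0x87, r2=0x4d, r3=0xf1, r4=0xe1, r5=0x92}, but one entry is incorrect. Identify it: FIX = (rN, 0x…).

[0] flags=0010 → (cmp)
[1] flags=0010 CS?T → r3=0xf1
[2] flags=0010 CC?F → skip
[3] flags=0010 HI?T → r0=0xc4
[4] flags=1010 → (cmp)
[5] flags=1010 LS?F → skip
[6] flags=1010 CC?F → skip
[7] flags=1010 NE?T → r0=0xd4

FIX = (r0, 0xd4)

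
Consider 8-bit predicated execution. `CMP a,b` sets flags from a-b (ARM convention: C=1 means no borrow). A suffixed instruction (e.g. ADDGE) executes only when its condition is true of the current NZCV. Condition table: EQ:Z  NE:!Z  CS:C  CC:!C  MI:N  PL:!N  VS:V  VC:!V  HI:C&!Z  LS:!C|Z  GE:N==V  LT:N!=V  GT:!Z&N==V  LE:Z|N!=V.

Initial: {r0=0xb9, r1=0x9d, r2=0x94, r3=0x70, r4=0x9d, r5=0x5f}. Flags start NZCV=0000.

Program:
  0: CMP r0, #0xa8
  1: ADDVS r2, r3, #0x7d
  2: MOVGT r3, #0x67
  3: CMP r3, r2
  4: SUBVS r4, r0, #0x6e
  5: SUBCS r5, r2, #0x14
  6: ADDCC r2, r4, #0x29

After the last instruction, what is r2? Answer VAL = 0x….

[0] flags=0010 → (cmp)
[1] flags=0010 VS?F → skip
[2] flags=0010 GT?T → r3=0x67
[3] flags=1001 → (cmp)
[4] flags=1001 VS?T → r4=0x4b
[5] flags=1001 CS?F → skip
[6] flags=1001 CC?T → r2=0x74

VAL = 0x74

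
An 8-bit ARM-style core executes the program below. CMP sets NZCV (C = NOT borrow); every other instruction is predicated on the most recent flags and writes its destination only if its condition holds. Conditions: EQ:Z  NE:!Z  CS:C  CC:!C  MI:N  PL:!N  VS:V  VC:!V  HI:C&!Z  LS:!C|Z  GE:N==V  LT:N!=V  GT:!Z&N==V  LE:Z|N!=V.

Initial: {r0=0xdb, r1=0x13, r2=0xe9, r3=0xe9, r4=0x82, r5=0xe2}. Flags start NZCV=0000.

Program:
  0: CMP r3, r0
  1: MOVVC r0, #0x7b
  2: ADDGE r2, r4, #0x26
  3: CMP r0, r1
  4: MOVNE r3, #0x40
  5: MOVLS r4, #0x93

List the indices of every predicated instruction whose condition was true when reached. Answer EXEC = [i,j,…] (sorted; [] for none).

0: ✓ CMP  NZCV=0010
1: ✓ MOVVC  r0←0x7b
2: ✓ ADDGE  r2←0xa8
3: ✓ CMP  NZCV=0010
4: ✓ MOVNE  r3←0x40
5: · MOVLS

EXEC = [1,2,4]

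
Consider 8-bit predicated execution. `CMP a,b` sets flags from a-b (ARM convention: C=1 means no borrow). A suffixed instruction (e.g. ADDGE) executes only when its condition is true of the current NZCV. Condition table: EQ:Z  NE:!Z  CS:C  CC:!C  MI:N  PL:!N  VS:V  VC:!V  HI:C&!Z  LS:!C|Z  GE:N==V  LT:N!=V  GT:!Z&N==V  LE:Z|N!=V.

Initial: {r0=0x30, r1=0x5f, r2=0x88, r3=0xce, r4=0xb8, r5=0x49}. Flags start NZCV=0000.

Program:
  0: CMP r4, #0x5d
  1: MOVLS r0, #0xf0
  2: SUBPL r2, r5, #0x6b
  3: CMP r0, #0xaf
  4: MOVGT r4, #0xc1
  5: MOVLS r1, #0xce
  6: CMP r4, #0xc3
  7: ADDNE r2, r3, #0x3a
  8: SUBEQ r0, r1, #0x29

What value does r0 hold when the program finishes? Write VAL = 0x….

0: ✓ CMP  NZCV=0011
1: · MOVLS
2: ✓ SUBPL  r2←0xde
3: ✓ CMP  NZCV=1001
4: ✓ MOVGT  r4←0xc1
5: ✓ MOVLS  r1←0xce
6: ✓ CMP  NZCV=1000
7: ✓ ADDNE  r2←0x08
8: · SUBEQ

VAL = 0x30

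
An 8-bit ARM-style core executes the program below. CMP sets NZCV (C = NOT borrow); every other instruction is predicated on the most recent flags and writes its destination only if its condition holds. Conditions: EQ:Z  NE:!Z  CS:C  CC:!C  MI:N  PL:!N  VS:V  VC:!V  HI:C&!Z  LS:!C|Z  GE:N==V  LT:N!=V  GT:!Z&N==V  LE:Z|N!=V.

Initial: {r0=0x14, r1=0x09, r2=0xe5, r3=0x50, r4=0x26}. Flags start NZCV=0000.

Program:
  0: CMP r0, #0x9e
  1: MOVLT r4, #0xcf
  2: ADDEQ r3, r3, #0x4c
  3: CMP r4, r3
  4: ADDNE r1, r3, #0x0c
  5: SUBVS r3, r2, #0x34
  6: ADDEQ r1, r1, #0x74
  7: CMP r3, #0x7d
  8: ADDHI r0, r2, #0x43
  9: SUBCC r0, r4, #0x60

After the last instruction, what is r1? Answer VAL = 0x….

0: ✓ CMP  NZCV=0000
1: · MOVLT
2: · ADDEQ
3: ✓ CMP  NZCV=1000
4: ✓ ADDNE  r1←0x5c
5: · SUBVS
6: · ADDEQ
7: ✓ CMP  NZCV=1000
8: · ADDHI
9: ✓ SUBCC  r0←0xc6

VAL = 0x5c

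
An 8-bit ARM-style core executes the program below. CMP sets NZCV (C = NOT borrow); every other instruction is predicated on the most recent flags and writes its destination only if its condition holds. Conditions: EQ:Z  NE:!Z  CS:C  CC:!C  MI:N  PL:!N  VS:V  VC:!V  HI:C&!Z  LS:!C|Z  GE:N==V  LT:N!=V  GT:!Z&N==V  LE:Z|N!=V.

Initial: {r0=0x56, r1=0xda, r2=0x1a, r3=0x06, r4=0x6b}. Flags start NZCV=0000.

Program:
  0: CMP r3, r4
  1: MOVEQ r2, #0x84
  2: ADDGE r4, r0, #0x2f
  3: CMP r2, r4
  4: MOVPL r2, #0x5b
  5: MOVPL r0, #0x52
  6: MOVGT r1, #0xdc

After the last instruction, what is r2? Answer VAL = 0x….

[0] flags=1000 → (cmp)
[1] flags=1000 EQ?F → skip
[2] flags=1000 GE?F → skip
[3] flags=1000 → (cmp)
[4] flags=1000 PL?F → skip
[5] flags=1000 PL?F → skip
[6] flags=1000 GT?F → skip

VAL = 0x1a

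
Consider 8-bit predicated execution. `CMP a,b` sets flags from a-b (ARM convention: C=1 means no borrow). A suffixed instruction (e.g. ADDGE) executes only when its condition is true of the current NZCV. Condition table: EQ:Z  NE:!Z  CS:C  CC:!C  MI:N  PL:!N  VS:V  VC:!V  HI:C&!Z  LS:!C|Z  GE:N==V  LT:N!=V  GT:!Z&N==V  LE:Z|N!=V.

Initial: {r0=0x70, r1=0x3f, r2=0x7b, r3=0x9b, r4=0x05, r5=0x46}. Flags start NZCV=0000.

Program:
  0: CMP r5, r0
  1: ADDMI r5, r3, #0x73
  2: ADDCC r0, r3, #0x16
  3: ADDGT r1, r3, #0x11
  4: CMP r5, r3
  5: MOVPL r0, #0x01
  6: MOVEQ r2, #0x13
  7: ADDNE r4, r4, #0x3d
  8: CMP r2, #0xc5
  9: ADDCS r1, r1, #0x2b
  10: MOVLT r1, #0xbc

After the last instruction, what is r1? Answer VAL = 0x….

VAL = 0x3f

[0] flags=1000 → (cmp)
[1] flags=1000 MI?T → r5=0x0e
[2] flags=1000 CC?T → r0=0xb1
[3] flags=1000 GT?F → skip
[4] flags=0000 → (cmp)
[5] flags=0000 PL?T → r0=0x01
[6] flags=0000 EQ?F → skip
[7] flags=0000 NE?T → r4=0x42
[8] flags=1001 → (cmp)
[9] flags=1001 CS?F → skip
[10] flags=1001 LT?F → skip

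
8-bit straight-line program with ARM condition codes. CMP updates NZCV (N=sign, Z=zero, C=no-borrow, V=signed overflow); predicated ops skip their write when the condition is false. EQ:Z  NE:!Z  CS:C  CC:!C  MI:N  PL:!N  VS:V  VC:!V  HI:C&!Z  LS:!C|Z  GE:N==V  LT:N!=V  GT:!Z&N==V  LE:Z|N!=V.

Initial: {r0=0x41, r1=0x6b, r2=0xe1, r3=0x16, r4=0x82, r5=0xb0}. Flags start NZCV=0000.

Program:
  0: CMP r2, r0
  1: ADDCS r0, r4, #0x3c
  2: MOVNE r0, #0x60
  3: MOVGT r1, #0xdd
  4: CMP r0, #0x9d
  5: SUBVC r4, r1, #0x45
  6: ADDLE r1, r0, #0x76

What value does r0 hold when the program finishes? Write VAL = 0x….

VAL = 0x60

[0] flags=1010 → (cmp)
[1] flags=1010 CS?T → r0=0xbe
[2] flags=1010 NE?T → r0=0x60
[3] flags=1010 GT?F → skip
[4] flags=1001 → (cmp)
[5] flags=1001 VC?F → skip
[6] flags=1001 LE?F → skip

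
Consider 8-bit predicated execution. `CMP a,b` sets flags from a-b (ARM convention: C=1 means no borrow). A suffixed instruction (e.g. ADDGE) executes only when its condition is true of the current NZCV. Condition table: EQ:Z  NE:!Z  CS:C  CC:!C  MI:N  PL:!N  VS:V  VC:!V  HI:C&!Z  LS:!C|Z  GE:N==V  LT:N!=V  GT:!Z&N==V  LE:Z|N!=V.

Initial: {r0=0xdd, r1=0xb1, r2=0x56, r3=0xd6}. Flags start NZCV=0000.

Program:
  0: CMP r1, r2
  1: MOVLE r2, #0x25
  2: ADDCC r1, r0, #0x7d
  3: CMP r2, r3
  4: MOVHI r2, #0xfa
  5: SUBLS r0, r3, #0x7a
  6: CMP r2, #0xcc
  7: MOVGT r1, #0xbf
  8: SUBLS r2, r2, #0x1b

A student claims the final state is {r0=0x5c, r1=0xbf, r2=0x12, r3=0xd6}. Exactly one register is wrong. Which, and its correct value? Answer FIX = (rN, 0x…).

FIX = (r2, 0x0a)

0: ✓ CMP  NZCV=0011
1: ✓ MOVLE  r2←0x25
2: · ADDCC
3: ✓ CMP  NZCV=0000
4: · MOVHI
5: ✓ SUBLS  r0←0x5c
6: ✓ CMP  NZCV=0000
7: ✓ MOVGT  r1←0xbf
8: ✓ SUBLS  r2←0x0a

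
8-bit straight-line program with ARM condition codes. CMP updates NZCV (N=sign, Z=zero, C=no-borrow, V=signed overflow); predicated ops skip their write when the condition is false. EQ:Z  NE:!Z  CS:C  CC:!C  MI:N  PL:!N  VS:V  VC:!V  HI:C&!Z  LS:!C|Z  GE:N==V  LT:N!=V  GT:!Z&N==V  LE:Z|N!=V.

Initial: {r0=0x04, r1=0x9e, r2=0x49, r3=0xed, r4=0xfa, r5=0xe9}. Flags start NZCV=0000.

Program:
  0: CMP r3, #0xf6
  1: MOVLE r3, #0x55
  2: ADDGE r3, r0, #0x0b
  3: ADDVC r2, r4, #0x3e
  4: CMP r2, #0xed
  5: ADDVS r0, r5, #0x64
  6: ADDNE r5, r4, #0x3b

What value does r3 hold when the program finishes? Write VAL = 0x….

VAL = 0x55

[0] flags=1000 → (cmp)
[1] flags=1000 LE?T → r3=0x55
[2] flags=1000 GE?F → skip
[3] flags=1000 VC?T → r2=0x38
[4] flags=0000 → (cmp)
[5] flags=0000 VS?F → skip
[6] flags=0000 NE?T → r5=0x35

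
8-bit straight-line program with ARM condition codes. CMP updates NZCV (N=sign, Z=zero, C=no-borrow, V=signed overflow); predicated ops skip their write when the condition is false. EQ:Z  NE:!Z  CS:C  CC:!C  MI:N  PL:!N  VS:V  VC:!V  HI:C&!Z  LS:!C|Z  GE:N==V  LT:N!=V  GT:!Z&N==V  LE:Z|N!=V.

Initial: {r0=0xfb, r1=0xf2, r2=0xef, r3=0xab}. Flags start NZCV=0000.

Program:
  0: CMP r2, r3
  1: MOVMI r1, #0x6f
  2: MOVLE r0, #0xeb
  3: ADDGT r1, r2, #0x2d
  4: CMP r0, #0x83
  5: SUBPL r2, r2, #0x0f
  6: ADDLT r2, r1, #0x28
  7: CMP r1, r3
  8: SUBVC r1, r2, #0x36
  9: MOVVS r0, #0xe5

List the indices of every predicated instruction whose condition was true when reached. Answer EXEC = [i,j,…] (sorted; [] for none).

0: ✓ CMP  NZCV=0010
1: · MOVMI
2: · MOVLE
3: ✓ ADDGT  r1←0x1c
4: ✓ CMP  NZCV=0010
5: ✓ SUBPL  r2←0xe0
6: · ADDLT
7: ✓ CMP  NZCV=0000
8: ✓ SUBVC  r1←0xaa
9: · MOVVS

EXEC = [3,5,8]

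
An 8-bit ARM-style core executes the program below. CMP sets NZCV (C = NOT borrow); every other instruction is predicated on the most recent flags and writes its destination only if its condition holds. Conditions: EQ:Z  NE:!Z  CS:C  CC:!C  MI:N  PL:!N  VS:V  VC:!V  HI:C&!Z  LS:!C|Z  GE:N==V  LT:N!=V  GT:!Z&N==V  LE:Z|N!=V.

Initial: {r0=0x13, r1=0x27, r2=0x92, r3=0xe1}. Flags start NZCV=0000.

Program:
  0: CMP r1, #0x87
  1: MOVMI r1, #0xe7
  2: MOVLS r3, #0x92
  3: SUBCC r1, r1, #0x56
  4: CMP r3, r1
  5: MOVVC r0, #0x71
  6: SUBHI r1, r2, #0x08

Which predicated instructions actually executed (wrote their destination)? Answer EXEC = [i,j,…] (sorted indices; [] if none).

0: ✓ CMP  NZCV=1001
1: ✓ MOVMI  r1←0xe7
2: ✓ MOVLS  r3←0x92
3: ✓ SUBCC  r1←0x91
4: ✓ CMP  NZCV=0010
5: ✓ MOVVC  r0←0x71
6: ✓ SUBHI  r1←0x8a

EXEC = [1,2,3,5,6]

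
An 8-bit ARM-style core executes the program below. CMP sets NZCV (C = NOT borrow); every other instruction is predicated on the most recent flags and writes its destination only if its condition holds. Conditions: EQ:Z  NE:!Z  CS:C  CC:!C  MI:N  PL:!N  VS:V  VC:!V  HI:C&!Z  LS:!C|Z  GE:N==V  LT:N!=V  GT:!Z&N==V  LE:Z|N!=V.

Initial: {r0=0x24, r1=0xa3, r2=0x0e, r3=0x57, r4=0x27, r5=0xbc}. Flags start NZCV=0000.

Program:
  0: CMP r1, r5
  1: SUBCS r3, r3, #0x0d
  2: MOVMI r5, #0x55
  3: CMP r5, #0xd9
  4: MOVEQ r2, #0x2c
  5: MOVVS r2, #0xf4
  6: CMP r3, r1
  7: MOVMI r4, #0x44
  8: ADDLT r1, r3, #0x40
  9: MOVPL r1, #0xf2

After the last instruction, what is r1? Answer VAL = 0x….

0: ✓ CMP  NZCV=1000
1: · SUBCS
2: ✓ MOVMI  r5←0x55
3: ✓ CMP  NZCV=0000
4: · MOVEQ
5: · MOVVS
6: ✓ CMP  NZCV=1001
7: ✓ MOVMI  r4←0x44
8: · ADDLT
9: · MOVPL

VAL = 0xa3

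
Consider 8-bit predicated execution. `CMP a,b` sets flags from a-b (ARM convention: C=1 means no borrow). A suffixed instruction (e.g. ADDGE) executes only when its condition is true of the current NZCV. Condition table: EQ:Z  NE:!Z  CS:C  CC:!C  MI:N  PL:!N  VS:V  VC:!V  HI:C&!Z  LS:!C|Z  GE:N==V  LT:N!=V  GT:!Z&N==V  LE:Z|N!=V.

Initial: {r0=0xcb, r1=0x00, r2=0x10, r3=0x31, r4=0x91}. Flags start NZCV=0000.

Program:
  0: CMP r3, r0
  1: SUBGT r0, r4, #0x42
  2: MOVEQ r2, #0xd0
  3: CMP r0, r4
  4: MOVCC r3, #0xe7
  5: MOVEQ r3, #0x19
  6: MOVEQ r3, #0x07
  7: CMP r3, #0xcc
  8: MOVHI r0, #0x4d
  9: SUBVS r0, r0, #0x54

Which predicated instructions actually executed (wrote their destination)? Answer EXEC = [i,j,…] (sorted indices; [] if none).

0: ✓ CMP  NZCV=0000
1: ✓ SUBGT  r0←0x4f
2: · MOVEQ
3: ✓ CMP  NZCV=1001
4: ✓ MOVCC  r3←0xe7
5: · MOVEQ
6: · MOVEQ
7: ✓ CMP  NZCV=0010
8: ✓ MOVHI  r0←0x4d
9: · SUBVS

EXEC = [1,4,8]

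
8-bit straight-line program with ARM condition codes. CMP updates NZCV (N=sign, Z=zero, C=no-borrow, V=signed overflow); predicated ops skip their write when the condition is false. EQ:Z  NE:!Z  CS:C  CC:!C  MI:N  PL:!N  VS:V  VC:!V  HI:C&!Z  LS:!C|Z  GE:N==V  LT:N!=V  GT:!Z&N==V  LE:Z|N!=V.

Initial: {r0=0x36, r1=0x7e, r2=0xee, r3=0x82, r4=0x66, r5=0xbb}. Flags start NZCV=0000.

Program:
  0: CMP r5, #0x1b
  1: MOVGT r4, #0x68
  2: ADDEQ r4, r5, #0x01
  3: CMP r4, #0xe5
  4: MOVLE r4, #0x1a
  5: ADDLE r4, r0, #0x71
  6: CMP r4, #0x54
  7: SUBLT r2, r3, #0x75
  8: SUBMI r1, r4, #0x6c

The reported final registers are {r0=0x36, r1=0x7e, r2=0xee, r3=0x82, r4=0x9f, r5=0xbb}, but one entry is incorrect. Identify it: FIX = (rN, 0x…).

[0] flags=1010 → (cmp)
[1] flags=1010 GT?F → skip
[2] flags=1010 EQ?F → skip
[3] flags=1001 → (cmp)
[4] flags=1001 LE?F → skip
[5] flags=1001 LE?F → skip
[6] flags=0010 → (cmp)
[7] flags=0010 LT?F → skip
[8] flags=0010 MI?F → skip

FIX = (r4, 0x66)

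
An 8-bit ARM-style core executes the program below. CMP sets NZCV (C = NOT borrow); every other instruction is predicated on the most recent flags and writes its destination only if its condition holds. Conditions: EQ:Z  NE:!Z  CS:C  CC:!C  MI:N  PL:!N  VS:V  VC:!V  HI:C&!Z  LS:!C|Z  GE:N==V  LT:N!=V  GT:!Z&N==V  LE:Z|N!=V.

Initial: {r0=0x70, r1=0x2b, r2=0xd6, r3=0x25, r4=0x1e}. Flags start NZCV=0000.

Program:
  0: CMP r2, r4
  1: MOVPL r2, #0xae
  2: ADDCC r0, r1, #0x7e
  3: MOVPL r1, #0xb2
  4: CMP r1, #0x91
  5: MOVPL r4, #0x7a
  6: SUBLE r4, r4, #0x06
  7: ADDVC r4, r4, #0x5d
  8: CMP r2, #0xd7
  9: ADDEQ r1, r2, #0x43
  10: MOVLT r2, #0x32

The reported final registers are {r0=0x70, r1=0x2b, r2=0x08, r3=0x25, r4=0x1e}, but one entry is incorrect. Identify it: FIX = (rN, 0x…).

FIX = (r2, 0x32)

[0] flags=1010 → (cmp)
[1] flags=1010 PL?F → skip
[2] flags=1010 CC?F → skip
[3] flags=1010 PL?F → skip
[4] flags=1001 → (cmp)
[5] flags=1001 PL?F → skip
[6] flags=1001 LE?F → skip
[7] flags=1001 VC?F → skip
[8] flags=1000 → (cmp)
[9] flags=1000 EQ?F → skip
[10] flags=1000 LT?T → r2=0x32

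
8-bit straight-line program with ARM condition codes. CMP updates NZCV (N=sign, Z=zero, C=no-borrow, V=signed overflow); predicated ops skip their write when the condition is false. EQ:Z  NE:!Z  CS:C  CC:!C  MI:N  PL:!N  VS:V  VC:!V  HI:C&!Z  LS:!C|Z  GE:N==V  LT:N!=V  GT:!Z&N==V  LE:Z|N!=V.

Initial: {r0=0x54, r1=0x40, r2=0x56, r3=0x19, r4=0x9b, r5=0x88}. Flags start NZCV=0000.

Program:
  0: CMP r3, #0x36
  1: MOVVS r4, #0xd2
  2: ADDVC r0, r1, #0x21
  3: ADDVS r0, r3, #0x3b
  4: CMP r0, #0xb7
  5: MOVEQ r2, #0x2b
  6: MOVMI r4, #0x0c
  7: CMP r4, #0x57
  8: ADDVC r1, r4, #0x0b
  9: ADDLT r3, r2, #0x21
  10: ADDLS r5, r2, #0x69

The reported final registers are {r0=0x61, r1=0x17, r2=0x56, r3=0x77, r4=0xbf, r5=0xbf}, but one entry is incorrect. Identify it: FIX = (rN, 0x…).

FIX = (r4, 0x0c)

0: ✓ CMP  NZCV=1000
1: · MOVVS
2: ✓ ADDVC  r0←0x61
3: · ADDVS
4: ✓ CMP  NZCV=1001
5: · MOVEQ
6: ✓ MOVMI  r4←0x0c
7: ✓ CMP  NZCV=1000
8: ✓ ADDVC  r1←0x17
9: ✓ ADDLT  r3←0x77
10: ✓ ADDLS  r5←0xbf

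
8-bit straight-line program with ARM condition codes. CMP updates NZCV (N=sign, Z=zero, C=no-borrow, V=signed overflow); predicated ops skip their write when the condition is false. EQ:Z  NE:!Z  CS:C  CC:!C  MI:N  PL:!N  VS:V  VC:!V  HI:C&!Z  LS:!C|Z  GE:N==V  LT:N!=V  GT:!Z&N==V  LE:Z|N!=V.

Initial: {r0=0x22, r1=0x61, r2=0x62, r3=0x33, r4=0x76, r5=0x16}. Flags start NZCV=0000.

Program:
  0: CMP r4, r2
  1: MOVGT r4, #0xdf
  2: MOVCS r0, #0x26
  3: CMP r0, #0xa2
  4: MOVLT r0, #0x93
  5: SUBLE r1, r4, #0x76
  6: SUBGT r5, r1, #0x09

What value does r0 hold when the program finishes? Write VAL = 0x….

VAL = 0x26

0: ✓ CMP  NZCV=0010
1: ✓ MOVGT  r4←0xdf
2: ✓ MOVCS  r0←0x26
3: ✓ CMP  NZCV=1001
4: · MOVLT
5: · SUBLE
6: ✓ SUBGT  r5←0x58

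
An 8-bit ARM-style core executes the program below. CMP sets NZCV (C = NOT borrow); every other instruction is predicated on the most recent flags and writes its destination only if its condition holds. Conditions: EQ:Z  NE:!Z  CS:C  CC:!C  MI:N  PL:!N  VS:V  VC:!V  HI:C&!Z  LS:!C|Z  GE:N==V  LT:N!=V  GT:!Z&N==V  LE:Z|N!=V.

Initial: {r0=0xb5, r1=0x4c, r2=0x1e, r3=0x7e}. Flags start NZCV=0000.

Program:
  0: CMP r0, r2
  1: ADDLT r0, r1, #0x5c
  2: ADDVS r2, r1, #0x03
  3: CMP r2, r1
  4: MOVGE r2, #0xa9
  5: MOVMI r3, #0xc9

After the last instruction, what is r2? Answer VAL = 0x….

[0] flags=1010 → (cmp)
[1] flags=1010 LT?T → r0=0xa8
[2] flags=1010 VS?F → skip
[3] flags=1000 → (cmp)
[4] flags=1000 GE?F → skip
[5] flags=1000 MI?T → r3=0xc9

VAL = 0x1e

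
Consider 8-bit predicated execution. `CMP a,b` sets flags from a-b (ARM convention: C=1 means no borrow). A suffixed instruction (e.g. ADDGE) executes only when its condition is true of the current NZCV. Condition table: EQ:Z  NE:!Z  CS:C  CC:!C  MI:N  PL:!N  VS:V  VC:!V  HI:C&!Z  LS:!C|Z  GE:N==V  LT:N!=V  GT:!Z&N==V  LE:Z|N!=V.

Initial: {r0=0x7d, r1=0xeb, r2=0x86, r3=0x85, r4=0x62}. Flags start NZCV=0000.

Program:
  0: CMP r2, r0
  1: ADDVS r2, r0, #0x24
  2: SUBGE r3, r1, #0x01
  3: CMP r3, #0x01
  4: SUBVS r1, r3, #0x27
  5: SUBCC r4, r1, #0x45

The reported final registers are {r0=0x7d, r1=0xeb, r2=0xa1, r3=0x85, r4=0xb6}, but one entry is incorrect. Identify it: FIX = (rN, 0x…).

FIX = (r4, 0x62)

[0] flags=0011 → (cmp)
[1] flags=0011 VS?T → r2=0xa1
[2] flags=0011 GE?F → skip
[3] flags=1010 → (cmp)
[4] flags=1010 VS?F → skip
[5] flags=1010 CC?F → skip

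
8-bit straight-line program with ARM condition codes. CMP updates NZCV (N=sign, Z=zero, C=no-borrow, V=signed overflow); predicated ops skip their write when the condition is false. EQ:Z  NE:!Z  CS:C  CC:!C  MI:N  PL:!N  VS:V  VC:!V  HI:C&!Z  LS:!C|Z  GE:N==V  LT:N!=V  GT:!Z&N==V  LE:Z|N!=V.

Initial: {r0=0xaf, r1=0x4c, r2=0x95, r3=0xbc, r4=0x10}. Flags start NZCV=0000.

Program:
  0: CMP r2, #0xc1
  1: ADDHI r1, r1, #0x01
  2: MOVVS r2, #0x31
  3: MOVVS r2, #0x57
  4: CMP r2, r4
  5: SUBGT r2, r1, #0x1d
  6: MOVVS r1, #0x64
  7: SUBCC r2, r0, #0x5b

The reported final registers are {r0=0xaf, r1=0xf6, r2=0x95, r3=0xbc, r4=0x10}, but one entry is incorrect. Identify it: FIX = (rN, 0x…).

0: ✓ CMP  NZCV=1000
1: · ADDHI
2: · MOVVS
3: · MOVVS
4: ✓ CMP  NZCV=1010
5: · SUBGT
6: · MOVVS
7: · SUBCC

FIX = (r1, 0x4c)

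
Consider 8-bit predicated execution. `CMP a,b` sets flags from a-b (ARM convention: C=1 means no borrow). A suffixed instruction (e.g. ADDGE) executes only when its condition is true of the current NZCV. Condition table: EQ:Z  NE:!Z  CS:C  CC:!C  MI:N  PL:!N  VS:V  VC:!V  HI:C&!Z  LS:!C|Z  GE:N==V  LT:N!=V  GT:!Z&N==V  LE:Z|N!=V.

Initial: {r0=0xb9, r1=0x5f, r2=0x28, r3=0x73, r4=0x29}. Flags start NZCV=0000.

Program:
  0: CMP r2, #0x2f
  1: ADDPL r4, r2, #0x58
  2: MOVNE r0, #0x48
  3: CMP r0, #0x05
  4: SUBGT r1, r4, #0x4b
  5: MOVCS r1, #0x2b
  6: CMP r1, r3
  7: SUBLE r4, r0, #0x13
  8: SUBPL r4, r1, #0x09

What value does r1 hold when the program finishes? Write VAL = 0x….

[0] flags=1000 → (cmp)
[1] flags=1000 PL?F → skip
[2] flags=1000 NE?T → r0=0x48
[3] flags=0010 → (cmp)
[4] flags=0010 GT?T → r1=0xde
[5] flags=0010 CS?T → r1=0x2b
[6] flags=1000 → (cmp)
[7] flags=1000 LE?T → r4=0x35
[8] flags=1000 PL?F → skip

VAL = 0x2b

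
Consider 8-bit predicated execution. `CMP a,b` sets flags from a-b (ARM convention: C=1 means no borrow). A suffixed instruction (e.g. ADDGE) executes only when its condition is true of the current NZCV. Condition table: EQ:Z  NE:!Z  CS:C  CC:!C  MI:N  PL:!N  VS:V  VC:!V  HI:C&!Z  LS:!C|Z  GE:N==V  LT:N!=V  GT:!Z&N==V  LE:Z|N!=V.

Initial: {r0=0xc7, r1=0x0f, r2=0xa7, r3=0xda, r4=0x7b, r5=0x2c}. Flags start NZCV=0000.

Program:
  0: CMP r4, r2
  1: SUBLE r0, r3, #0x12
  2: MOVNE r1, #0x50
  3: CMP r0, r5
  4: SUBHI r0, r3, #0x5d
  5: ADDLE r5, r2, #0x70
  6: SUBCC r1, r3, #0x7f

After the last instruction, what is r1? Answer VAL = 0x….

[0] flags=1001 → (cmp)
[1] flags=1001 LE?F → skip
[2] flags=1001 NE?T → r1=0x50
[3] flags=1010 → (cmp)
[4] flags=1010 HI?T → r0=0x7d
[5] flags=1010 LE?T → r5=0x17
[6] flags=1010 CC?F → skip

VAL = 0x50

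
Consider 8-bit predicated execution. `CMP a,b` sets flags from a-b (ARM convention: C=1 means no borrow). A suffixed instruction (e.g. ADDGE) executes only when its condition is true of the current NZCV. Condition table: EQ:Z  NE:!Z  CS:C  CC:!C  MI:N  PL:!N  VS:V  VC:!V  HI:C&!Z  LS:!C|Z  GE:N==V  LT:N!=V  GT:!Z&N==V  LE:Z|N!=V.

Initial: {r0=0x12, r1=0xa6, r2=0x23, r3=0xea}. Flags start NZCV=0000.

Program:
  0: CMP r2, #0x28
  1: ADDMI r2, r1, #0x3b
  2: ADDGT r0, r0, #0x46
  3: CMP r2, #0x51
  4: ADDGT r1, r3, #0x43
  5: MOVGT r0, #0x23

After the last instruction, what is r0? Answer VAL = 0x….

[0] flags=1000 → (cmp)
[1] flags=1000 MI?T → r2=0xe1
[2] flags=1000 GT?F → skip
[3] flags=1010 → (cmp)
[4] flags=1010 GT?F → skip
[5] flags=1010 GT?F → skip

VAL = 0x12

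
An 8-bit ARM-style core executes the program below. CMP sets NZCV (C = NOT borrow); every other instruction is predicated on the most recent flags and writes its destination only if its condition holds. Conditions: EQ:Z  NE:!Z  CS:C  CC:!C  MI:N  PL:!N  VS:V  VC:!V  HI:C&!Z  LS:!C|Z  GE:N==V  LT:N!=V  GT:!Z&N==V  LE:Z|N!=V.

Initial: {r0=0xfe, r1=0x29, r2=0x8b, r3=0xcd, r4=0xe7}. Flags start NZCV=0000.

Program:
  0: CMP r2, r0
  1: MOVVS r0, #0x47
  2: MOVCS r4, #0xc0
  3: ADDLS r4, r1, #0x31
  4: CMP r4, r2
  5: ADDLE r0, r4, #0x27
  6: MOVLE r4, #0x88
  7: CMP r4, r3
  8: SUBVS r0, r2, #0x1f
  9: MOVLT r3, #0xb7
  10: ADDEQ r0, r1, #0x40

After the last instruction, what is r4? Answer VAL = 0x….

VAL = 0x5a

[0] flags=1000 → (cmp)
[1] flags=1000 VS?F → skip
[2] flags=1000 CS?F → skip
[3] flags=1000 LS?T → r4=0x5a
[4] flags=1001 → (cmp)
[5] flags=1001 LE?F → skip
[6] flags=1001 LE?F → skip
[7] flags=1001 → (cmp)
[8] flags=1001 VS?T → r0=0x6c
[9] flags=1001 LT?F → skip
[10] flags=1001 EQ?F → skip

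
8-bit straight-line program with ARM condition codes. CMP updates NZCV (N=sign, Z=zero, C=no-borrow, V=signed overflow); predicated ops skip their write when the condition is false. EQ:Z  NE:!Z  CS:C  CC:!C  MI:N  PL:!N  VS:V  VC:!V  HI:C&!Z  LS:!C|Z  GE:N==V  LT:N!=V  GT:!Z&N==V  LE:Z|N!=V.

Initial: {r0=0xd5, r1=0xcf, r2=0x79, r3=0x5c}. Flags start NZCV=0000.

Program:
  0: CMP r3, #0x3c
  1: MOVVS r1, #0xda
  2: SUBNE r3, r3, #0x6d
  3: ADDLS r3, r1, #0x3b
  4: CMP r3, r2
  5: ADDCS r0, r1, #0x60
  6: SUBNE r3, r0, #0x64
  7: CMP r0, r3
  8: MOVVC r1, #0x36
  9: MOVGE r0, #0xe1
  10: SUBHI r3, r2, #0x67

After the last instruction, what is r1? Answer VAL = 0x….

[0] flags=0010 → (cmp)
[1] flags=0010 VS?F → skip
[2] flags=0010 NE?T → r3=0xef
[3] flags=0010 LS?F → skip
[4] flags=0011 → (cmp)
[5] flags=0011 CS?T → r0=0x2f
[6] flags=0011 NE?T → r3=0xcb
[7] flags=0000 → (cmp)
[8] flags=0000 VC?T → r1=0x36
[9] flags=0000 GE?T → r0=0xe1
[10] flags=0000 HI?F → skip

VAL = 0x36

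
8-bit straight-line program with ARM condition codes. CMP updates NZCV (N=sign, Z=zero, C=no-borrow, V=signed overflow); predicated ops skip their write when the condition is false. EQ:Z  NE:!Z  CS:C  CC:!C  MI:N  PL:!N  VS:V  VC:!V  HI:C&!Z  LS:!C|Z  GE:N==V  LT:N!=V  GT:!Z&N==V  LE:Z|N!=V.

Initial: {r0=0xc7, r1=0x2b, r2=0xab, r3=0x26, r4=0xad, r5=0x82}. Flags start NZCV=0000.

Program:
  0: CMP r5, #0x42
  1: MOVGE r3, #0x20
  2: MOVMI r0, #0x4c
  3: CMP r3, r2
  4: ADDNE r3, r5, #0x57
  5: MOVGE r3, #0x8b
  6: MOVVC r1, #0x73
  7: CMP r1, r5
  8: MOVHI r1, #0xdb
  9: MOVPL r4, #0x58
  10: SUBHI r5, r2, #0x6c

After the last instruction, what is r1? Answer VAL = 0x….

VAL = 0x73

[0] flags=0011 → (cmp)
[1] flags=0011 GE?F → skip
[2] flags=0011 MI?F → skip
[3] flags=0000 → (cmp)
[4] flags=0000 NE?T → r3=0xd9
[5] flags=0000 GE?T → r3=0x8b
[6] flags=0000 VC?T → r1=0x73
[7] flags=1001 → (cmp)
[8] flags=1001 HI?F → skip
[9] flags=1001 PL?F → skip
[10] flags=1001 HI?F → skip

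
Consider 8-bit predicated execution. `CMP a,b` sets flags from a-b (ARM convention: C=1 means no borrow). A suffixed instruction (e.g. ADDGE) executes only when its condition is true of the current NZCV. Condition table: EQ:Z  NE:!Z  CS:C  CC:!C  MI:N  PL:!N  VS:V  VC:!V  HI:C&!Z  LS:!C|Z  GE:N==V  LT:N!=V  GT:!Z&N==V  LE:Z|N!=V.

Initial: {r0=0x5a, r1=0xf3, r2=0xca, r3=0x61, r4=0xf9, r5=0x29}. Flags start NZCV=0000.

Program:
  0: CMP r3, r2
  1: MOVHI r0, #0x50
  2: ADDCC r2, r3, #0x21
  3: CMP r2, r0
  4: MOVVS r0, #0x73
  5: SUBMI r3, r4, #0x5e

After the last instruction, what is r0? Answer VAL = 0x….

VAL = 0x73

[0] flags=1001 → (cmp)
[1] flags=1001 HI?F → skip
[2] flags=1001 CC?T → r2=0x82
[3] flags=0011 → (cmp)
[4] flags=0011 VS?T → r0=0x73
[5] flags=0011 MI?F → skip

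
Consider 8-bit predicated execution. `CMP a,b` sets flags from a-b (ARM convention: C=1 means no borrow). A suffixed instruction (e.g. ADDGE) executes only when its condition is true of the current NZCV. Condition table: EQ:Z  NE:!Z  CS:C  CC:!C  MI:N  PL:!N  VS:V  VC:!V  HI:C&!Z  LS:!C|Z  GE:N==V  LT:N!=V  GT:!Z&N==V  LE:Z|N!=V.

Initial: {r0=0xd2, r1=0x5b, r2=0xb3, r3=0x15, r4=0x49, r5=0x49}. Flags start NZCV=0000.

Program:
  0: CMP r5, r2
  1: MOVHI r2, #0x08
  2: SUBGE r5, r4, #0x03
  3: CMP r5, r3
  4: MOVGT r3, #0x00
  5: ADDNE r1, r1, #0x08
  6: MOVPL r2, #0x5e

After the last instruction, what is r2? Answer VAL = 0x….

0: ✓ CMP  NZCV=1001
1: · MOVHI
2: ✓ SUBGE  r5←0x46
3: ✓ CMP  NZCV=0010
4: ✓ MOVGT  r3←0x00
5: ✓ ADDNE  r1←0x63
6: ✓ MOVPL  r2←0x5e

VAL = 0x5e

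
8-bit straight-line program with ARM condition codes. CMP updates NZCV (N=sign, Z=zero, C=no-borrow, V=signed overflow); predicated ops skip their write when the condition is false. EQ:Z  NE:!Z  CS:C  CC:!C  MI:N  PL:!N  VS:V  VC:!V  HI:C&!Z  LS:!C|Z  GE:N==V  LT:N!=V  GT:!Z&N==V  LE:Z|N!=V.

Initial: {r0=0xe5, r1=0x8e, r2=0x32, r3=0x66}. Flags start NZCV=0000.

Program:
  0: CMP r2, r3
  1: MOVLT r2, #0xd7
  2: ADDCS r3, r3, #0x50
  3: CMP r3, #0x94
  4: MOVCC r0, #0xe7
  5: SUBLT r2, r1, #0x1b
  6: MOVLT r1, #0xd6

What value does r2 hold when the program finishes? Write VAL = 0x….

0: ✓ CMP  NZCV=1000
1: ✓ MOVLT  r2←0xd7
2: · ADDCS
3: ✓ CMP  NZCV=1001
4: ✓ MOVCC  r0←0xe7
5: · SUBLT
6: · MOVLT

VAL = 0xd7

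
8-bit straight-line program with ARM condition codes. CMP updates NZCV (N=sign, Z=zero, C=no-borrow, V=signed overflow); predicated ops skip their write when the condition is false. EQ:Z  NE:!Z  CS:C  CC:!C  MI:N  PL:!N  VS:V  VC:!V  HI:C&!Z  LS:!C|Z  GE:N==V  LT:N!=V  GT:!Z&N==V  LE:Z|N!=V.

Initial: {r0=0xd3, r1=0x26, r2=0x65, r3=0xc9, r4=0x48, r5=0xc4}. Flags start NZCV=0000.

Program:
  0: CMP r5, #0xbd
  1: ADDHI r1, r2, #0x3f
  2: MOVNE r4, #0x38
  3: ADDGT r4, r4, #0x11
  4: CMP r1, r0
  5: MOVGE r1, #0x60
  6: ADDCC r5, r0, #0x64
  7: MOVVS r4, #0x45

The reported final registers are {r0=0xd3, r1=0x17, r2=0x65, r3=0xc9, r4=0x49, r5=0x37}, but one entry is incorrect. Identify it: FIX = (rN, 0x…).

[0] flags=0010 → (cmp)
[1] flags=0010 HI?T → r1=0xa4
[2] flags=0010 NE?T → r4=0x38
[3] flags=0010 GT?T → r4=0x49
[4] flags=1000 → (cmp)
[5] flags=1000 GE?F → skip
[6] flags=1000 CC?T → r5=0x37
[7] flags=1000 VS?F → skip

FIX = (r1, 0xa4)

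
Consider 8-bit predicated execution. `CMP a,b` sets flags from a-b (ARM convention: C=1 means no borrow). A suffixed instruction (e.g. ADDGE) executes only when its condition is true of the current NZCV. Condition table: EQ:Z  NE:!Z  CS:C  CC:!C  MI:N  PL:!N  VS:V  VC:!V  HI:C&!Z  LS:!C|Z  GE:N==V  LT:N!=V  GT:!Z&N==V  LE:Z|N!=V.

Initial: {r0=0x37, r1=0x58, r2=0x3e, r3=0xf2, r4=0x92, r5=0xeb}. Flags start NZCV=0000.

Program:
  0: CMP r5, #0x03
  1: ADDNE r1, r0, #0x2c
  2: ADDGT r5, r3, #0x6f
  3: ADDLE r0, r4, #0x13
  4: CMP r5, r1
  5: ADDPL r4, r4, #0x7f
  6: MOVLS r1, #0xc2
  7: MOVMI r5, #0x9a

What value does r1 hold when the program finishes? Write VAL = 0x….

[0] flags=1010 → (cmp)
[1] flags=1010 NE?T → r1=0x63
[2] flags=1010 GT?F → skip
[3] flags=1010 LE?T → r0=0xa5
[4] flags=1010 → (cmp)
[5] flags=1010 PL?F → skip
[6] flags=1010 LS?F → skip
[7] flags=1010 MI?T → r5=0x9a

VAL = 0x63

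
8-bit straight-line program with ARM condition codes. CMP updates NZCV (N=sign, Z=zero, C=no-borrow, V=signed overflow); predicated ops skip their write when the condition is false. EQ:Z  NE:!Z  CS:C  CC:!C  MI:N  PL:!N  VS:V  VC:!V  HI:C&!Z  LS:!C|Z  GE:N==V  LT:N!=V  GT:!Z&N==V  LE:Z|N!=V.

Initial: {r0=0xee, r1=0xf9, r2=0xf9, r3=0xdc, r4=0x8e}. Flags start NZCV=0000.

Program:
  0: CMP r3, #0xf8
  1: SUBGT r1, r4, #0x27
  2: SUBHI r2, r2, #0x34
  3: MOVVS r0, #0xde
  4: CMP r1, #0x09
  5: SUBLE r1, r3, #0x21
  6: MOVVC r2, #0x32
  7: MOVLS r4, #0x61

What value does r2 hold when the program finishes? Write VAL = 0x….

VAL = 0x32

[0] flags=1000 → (cmp)
[1] flags=1000 GT?F → skip
[2] flags=1000 HI?F → skip
[3] flags=1000 VS?F → skip
[4] flags=1010 → (cmp)
[5] flags=1010 LE?T → r1=0xbb
[6] flags=1010 VC?T → r2=0x32
[7] flags=1010 LS?F → skip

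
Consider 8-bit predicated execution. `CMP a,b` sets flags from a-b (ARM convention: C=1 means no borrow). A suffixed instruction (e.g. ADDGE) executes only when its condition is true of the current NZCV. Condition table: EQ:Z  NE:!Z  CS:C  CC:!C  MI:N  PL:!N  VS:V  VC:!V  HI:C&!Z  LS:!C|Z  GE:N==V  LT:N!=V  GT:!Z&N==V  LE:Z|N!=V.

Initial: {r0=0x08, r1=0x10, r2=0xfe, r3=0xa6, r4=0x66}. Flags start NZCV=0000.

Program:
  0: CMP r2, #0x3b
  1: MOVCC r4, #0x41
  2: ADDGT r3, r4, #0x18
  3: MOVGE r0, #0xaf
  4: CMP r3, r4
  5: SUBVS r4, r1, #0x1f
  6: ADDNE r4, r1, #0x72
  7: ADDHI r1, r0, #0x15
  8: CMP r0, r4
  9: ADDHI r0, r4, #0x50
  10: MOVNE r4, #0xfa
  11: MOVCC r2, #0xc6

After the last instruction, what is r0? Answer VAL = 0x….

VAL = 0x08

[0] flags=1010 → (cmp)
[1] flags=1010 CC?F → skip
[2] flags=1010 GT?F → skip
[3] flags=1010 GE?F → skip
[4] flags=0011 → (cmp)
[5] flags=0011 VS?T → r4=0xf1
[6] flags=0011 NE?T → r4=0x82
[7] flags=0011 HI?T → r1=0x1d
[8] flags=1001 → (cmp)
[9] flags=1001 HI?F → skip
[10] flags=1001 NE?T → r4=0xfa
[11] flags=1001 CC?T → r2=0xc6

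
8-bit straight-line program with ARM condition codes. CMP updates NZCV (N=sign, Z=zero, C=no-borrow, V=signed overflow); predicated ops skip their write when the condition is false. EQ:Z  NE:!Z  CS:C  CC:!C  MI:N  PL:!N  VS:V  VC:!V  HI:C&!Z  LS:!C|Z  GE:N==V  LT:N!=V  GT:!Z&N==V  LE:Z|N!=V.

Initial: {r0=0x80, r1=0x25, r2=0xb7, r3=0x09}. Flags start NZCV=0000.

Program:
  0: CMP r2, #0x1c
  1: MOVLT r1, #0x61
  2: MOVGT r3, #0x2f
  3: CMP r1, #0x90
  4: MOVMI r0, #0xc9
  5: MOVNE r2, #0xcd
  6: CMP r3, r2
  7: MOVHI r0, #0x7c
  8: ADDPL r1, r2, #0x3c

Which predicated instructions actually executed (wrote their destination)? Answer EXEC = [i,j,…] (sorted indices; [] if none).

[0] flags=1010 → (cmp)
[1] flags=1010 LT?T → r1=0x61
[2] flags=1010 GT?F → skip
[3] flags=1001 → (cmp)
[4] flags=1001 MI?T → r0=0xc9
[5] flags=1001 NE?T → r2=0xcd
[6] flags=0000 → (cmp)
[7] flags=0000 HI?F → skip
[8] flags=0000 PL?T → r1=0x09

EXEC = [1,4,5,8]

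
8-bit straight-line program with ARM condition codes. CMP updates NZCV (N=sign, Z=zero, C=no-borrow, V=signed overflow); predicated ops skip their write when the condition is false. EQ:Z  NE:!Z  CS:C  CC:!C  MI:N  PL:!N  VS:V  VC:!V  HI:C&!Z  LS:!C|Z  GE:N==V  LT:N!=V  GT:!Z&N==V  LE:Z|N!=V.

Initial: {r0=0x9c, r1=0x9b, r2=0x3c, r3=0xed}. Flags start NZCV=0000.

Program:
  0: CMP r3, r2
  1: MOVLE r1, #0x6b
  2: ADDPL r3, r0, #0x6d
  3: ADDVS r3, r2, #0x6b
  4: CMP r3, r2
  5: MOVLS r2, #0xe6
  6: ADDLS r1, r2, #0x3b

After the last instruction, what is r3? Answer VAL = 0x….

[0] flags=1010 → (cmp)
[1] flags=1010 LE?T → r1=0x6b
[2] flags=1010 PL?F → skip
[3] flags=1010 VS?F → skip
[4] flags=1010 → (cmp)
[5] flags=1010 LS?F → skip
[6] flags=1010 LS?F → skip

VAL = 0xed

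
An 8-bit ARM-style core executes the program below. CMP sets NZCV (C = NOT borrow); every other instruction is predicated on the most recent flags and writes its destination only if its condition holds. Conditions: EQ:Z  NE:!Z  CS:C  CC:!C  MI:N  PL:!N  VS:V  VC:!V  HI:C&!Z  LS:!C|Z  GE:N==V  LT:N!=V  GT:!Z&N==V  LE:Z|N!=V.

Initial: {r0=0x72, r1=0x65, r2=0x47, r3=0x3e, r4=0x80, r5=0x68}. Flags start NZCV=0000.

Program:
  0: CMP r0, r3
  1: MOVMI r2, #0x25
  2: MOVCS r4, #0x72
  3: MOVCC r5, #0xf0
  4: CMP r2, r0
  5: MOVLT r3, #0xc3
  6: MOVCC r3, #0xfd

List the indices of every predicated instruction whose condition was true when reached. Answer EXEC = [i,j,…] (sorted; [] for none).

0: ✓ CMP  NZCV=0010
1: · MOVMI
2: ✓ MOVCS  r4←0x72
3: · MOVCC
4: ✓ CMP  NZCV=1000
5: ✓ MOVLT  r3←0xc3
6: ✓ MOVCC  r3←0xfd

EXEC = [2,5,6]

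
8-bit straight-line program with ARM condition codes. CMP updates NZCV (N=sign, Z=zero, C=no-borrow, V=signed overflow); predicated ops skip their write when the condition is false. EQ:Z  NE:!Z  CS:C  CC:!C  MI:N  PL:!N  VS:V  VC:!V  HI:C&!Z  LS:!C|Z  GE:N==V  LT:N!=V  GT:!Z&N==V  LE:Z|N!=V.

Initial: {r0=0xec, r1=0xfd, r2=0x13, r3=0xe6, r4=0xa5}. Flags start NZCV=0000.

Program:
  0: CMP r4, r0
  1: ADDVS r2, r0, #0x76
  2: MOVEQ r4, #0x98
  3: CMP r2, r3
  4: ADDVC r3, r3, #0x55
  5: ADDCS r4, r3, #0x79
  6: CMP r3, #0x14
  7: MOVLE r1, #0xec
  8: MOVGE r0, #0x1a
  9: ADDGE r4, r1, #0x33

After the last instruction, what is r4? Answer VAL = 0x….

[0] flags=1000 → (cmp)
[1] flags=1000 VS?F → skip
[2] flags=1000 EQ?F → skip
[3] flags=0000 → (cmp)
[4] flags=0000 VC?T → r3=0x3b
[5] flags=0000 CS?F → skip
[6] flags=0010 → (cmp)
[7] flags=0010 LE?F → skip
[8] flags=0010 GE?T → r0=0x1a
[9] flags=0010 GE?T → r4=0x30

VAL = 0x30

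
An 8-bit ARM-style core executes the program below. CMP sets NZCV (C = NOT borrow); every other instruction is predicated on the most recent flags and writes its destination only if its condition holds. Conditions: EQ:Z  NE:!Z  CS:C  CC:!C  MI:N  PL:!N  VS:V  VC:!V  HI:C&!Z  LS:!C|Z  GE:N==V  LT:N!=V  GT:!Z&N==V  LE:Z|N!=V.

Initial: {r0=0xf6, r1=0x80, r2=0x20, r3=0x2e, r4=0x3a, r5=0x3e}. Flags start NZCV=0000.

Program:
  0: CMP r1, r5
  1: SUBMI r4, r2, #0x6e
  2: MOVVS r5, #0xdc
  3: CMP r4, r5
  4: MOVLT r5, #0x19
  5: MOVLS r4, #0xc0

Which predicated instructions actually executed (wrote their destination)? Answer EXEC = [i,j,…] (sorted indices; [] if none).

[0] flags=0011 → (cmp)
[1] flags=0011 MI?F → skip
[2] flags=0011 VS?T → r5=0xdc
[3] flags=0000 → (cmp)
[4] flags=0000 LT?F → skip
[5] flags=0000 LS?T → r4=0xc0

EXEC = [2,5]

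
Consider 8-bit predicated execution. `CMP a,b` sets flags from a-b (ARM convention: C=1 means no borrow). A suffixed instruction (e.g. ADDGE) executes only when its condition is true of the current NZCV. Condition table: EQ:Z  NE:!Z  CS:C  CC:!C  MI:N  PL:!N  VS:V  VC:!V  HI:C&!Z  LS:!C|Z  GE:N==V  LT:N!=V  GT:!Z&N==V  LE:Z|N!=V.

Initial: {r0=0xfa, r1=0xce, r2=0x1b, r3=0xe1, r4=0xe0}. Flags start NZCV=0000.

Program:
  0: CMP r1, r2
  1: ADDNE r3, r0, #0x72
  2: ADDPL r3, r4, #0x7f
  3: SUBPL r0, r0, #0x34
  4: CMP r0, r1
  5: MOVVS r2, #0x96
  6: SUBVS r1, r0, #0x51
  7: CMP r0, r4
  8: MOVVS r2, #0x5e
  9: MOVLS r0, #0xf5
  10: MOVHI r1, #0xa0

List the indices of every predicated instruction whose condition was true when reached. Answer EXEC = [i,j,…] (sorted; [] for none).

0: ✓ CMP  NZCV=1010
1: ✓ ADDNE  r3←0x6c
2: · ADDPL
3: · SUBPL
4: ✓ CMP  NZCV=0010
5: · MOVVS
6: · SUBVS
7: ✓ CMP  NZCV=0010
8: · MOVVS
9: · MOVLS
10: ✓ MOVHI  r1←0xa0

EXEC = [1,10]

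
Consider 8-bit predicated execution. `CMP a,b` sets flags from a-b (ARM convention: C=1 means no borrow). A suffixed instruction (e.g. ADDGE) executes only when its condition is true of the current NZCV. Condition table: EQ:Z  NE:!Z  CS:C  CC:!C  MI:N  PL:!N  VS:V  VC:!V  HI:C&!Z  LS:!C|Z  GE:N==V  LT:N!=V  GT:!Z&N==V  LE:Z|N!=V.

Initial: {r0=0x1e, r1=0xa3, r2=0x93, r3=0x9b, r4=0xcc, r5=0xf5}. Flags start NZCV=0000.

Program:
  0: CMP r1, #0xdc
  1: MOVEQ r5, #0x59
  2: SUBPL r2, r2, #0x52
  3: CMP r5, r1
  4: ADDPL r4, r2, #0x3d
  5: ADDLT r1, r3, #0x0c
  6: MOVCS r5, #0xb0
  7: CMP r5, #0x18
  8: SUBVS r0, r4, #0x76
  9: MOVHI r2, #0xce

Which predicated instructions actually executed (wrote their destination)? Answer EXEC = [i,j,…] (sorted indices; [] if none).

0: ✓ CMP  NZCV=1000
1: · MOVEQ
2: · SUBPL
3: ✓ CMP  NZCV=0010
4: ✓ ADDPL  r4←0xd0
5: · ADDLT
6: ✓ MOVCS  r5←0xb0
7: ✓ CMP  NZCV=1010
8: · SUBVS
9: ✓ MOVHI  r2←0xce

EXEC = [4,6,9]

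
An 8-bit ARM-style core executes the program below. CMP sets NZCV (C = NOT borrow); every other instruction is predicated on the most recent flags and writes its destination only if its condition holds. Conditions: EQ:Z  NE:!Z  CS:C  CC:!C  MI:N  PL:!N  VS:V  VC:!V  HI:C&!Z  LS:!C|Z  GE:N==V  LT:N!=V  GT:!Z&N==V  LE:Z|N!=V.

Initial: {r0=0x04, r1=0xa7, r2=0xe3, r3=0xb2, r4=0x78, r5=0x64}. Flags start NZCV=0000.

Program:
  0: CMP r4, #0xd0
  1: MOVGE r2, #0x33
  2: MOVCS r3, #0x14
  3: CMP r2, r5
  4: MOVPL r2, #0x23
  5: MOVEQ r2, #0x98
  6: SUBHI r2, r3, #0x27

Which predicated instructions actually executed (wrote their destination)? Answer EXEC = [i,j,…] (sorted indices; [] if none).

EXEC = [1]

0: ✓ CMP  NZCV=1001
1: ✓ MOVGE  r2←0x33
2: · MOVCS
3: ✓ CMP  NZCV=1000
4: · MOVPL
5: · MOVEQ
6: · SUBHI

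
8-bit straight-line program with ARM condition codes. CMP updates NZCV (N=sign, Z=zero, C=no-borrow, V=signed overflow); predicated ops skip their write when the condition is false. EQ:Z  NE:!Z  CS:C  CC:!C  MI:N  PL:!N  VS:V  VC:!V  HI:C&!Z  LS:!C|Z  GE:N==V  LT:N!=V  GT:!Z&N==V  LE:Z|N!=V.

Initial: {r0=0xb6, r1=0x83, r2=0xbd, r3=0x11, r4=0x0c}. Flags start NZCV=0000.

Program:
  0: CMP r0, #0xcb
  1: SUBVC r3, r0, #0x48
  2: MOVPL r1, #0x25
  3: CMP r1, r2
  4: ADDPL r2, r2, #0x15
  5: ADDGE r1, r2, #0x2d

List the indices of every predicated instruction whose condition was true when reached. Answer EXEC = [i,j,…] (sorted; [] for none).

EXEC = [1]

[0] flags=1000 → (cmp)
[1] flags=1000 VC?T → r3=0x6e
[2] flags=1000 PL?F → skip
[3] flags=1000 → (cmp)
[4] flags=1000 PL?F → skip
[5] flags=1000 GE?F → skip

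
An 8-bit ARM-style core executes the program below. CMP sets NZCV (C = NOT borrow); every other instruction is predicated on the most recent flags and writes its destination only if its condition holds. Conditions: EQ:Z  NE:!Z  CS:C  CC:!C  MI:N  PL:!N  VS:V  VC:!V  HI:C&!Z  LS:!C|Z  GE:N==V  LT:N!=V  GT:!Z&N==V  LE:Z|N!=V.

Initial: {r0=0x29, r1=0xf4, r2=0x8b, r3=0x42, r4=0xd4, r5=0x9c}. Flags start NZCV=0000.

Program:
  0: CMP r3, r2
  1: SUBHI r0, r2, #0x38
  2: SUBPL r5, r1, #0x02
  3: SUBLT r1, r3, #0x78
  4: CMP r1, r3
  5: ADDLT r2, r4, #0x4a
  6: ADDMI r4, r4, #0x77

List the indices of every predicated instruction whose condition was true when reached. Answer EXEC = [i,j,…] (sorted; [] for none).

[0] flags=1001 → (cmp)
[1] flags=1001 HI?F → skip
[2] flags=1001 PL?F → skip
[3] flags=1001 LT?F → skip
[4] flags=1010 → (cmp)
[5] flags=1010 LT?T → r2=0x1e
[6] flags=1010 MI?T → r4=0x4b

EXEC = [5,6]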